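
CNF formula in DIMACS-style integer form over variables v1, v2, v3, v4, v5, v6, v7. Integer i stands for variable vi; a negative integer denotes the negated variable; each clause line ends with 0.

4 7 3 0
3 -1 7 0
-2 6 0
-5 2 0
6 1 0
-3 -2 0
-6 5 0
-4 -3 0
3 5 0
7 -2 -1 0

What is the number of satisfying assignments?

The models are:
  v1=F v2=T v3=F v4=F v5=T v6=T v7=T
  v1=F v2=T v3=F v4=T v5=T v6=T v7=F
  v1=F v2=T v3=F v4=T v5=T v6=T v7=T
  v1=T v2=F v3=T v4=F v5=F v6=F v7=F
  v1=T v2=F v3=T v4=F v5=F v6=F v7=T
  v1=T v2=T v3=F v4=F v5=T v6=T v7=T
  v1=T v2=T v3=F v4=T v5=T v6=T v7=T
Count: 7.

7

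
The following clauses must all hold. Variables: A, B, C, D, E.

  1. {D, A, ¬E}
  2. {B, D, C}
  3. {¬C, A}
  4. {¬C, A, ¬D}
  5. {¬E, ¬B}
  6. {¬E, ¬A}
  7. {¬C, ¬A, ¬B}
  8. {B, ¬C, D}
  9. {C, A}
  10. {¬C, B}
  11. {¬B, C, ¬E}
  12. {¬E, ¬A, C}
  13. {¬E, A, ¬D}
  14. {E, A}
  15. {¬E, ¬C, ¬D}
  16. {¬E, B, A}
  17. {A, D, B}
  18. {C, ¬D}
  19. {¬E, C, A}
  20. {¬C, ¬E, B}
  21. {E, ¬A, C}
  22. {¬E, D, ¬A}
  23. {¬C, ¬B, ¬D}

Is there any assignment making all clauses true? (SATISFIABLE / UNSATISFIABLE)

UNSATISFIABLE

C = True:
  propagation gives A=True, E=False, B=False; an empty clause results — contradiction.
C = False:
  propagation gives A=True, E=False; an empty clause results — contradiction.
Every branch closes, so no satisfying assignment exists.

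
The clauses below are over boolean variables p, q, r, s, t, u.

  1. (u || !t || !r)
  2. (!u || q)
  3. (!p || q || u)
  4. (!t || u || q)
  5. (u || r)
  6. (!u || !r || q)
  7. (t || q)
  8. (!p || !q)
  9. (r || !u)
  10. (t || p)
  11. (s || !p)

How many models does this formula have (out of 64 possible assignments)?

2

The models are:
  p=0 q=1 r=1 s=0 t=1 u=1
  p=0 q=1 r=1 s=1 t=1 u=1
That's 2 in total.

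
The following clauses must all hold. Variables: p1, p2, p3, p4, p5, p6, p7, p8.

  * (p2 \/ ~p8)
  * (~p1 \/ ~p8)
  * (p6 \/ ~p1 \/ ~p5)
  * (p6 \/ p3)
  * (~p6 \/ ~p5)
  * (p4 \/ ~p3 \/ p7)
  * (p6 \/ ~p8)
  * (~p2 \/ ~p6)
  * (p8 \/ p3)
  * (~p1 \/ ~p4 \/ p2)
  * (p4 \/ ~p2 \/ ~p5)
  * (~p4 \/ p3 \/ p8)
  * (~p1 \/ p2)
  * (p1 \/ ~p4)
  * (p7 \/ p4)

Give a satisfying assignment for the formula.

p5 occurs only negated in the remaining clauses — set p5 = False.
p7 occurs only positively in the remaining clauses — set p7 = True.
Try p1 = False.
  then p4 is forced to False.
Try p2 = True.
  then p6 is forced to False.
  then p3 is forced to True.
  then p8 is forced to False.
Every clause has at least one true literal under this assignment.

p1 = 0, p2 = 1, p3 = 1, p4 = 0, p5 = 0, p6 = 0, p7 = 1, p8 = 0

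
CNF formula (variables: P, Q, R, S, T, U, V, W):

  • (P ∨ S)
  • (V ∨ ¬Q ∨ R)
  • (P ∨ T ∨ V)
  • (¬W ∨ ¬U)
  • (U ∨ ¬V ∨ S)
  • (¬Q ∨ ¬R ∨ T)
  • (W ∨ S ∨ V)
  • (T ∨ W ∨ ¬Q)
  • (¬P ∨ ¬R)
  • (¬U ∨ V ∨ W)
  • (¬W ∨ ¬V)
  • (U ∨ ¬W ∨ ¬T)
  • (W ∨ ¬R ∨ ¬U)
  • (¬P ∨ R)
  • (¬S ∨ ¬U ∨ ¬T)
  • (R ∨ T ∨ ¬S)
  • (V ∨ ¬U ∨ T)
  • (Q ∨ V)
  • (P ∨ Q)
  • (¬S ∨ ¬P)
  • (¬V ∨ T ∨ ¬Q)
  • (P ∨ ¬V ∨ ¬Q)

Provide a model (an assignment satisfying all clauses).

P = False  Q = True  R = True  S = True  T = True  U = False  V = False  W = False

Check each clause:
  1. (S ∨ P) — S is true.
  2. (¬Q ∨ R ∨ V) — R is true.
  3. (P ∨ T ∨ V) — T is true.
  4. (¬W ∨ ¬U) — ¬W is true.
  5. (S ∨ U ∨ ¬V) — ¬V is true.
  6. (¬Q ∨ ¬R ∨ T) — T is true.
  7. (S ∨ W ∨ V) — S is true.
  8. (¬Q ∨ T ∨ W) — T is true.
  9. (¬P ∨ ¬R) — ¬P is true.
  10. (¬U ∨ W ∨ V) — ¬U is true.
  11. (¬W ∨ ¬V) — ¬W is true.
  12. (U ∨ ¬W ∨ ¬T) — ¬W is true.
  13. (¬R ∨ W ∨ ¬U) — ¬U is true.
  14. (¬P ∨ R) — R is true.
  15. (¬T ∨ ¬S ∨ ¬U) — ¬U is true.
  16. (T ∨ R ∨ ¬S) — R is true.
  17. (¬U ∨ V ∨ T) — ¬U is true.
  18. (V ∨ Q) — Q is true.
  19. (Q ∨ P) — Q is true.
  20. (¬P ∨ ¬S) — ¬P is true.
  21. (T ∨ ¬V ∨ ¬Q) — ¬V is true.
  22. (¬Q ∨ ¬V ∨ P) — ¬V is true.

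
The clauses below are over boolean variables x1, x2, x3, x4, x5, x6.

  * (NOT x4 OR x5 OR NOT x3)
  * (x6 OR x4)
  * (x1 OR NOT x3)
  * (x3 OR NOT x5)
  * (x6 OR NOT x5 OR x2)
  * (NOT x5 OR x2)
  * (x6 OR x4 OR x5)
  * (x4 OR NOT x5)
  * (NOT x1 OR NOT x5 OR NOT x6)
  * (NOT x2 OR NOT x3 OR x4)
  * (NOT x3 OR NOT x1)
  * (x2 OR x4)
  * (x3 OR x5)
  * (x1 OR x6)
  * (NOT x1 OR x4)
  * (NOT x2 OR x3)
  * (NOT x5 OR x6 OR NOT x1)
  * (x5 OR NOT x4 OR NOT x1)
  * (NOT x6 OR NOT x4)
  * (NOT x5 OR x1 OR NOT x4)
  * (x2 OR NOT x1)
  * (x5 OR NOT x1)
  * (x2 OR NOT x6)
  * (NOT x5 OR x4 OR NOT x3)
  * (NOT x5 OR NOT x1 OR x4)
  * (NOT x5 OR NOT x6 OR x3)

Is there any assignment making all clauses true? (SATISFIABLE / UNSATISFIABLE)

x5 = True:
  propagation gives x3=True, x1=True; an empty clause results — contradiction.
x5 = False:
  propagation gives x3=True, x4=False, x6=True, x1=True; an empty clause results — contradiction.
Every branch closes, so no satisfying assignment exists.

UNSATISFIABLE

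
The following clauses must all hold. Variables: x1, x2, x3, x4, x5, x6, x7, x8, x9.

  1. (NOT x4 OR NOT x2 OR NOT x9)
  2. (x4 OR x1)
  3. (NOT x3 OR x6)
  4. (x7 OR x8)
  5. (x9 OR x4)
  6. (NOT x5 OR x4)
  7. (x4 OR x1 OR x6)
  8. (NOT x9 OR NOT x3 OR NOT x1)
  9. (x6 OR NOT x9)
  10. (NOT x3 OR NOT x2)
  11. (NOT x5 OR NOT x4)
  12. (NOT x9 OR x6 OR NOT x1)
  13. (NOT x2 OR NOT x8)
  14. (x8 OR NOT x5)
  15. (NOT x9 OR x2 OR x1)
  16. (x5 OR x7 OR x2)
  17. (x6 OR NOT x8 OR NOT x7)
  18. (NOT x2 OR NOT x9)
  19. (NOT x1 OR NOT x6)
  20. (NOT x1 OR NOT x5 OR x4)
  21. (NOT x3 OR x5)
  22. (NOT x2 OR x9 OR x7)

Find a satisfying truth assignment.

x3 occurs only negated in the remaining clauses — set x3 = False.
Set x1 = False and propagate.
  then x4 is forced to True.
  then x5 is forced to False.
Try x2 = False.
  then x9 is forced to False.
  then x7 is forced to True.
Branch on x6: take x6 = False.
  then x8 is forced to False.
Check each clause:
  1. (NOT x2 OR NOT x9 OR NOT x4) — NOT x2 is true.
  2. (x4 OR x1) — x4 is true.
  3. (NOT x3 OR x6) — NOT x3 is true.
  4. (x8 OR x7) — x7 is true.
  5. (x9 OR x4) — x4 is true.
  6. (x4 OR NOT x5) — NOT x5 is true.
  7. (x6 OR x4 OR x1) — x4 is true.
  8. (NOT x3 OR NOT x9 OR NOT x1) — NOT x3 is true.
  9. (x6 OR NOT x9) — NOT x9 is true.
  10. (NOT x2 OR NOT x3) — NOT x3 is true.
  11. (NOT x4 OR NOT x5) — NOT x5 is true.
  12. (x6 OR NOT x9 OR NOT x1) — NOT x1 is true.
  13. (NOT x8 OR NOT x2) — NOT x8 is true.
  14. (x8 OR NOT x5) — NOT x5 is true.
  15. (x2 OR x1 OR NOT x9) — NOT x9 is true.
  16. (x5 OR x7 OR x2) — x7 is true.
  17. (NOT x7 OR NOT x8 OR x6) — NOT x8 is true.
  18. (NOT x2 OR NOT x9) — NOT x2 is true.
  19. (NOT x6 OR NOT x1) — NOT x6 is true.
  20. (NOT x1 OR NOT x5 OR x4) — NOT x5 is true.
  21. (x5 OR NOT x3) — NOT x3 is true.
  22. (x7 OR x9 OR NOT x2) — NOT x2 is true.

x1 = F, x2 = F, x3 = F, x4 = T, x5 = F, x6 = F, x7 = T, x8 = F, x9 = F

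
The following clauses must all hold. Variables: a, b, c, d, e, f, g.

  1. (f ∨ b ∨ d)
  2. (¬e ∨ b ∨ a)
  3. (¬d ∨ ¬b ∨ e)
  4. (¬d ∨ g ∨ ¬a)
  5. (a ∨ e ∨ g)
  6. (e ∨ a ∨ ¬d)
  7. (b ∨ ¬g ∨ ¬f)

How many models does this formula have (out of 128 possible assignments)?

Split on a, then b.
  a=T, b=T: c, f free; 5 ways for (d,e,g) × 2^2 = 20.
  a=T, b=F: c, e free; 2 ways for (d,f,g) × 2^2 = 8.
  a=F, b=T: c, f free; 5 ways for (d,e,g) × 2^2 = 20.
  a=F, b=F: a clause becomes empty — 0.
Total: 20 + 8 + 20 + 0 = 48.

48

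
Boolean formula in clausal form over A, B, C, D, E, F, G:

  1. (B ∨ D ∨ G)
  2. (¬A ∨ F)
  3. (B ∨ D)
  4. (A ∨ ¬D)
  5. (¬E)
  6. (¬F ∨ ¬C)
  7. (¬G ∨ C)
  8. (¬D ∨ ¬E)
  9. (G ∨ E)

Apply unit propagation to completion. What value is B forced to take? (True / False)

(¬E) stands alone — E = False.
In (E ∨ G), E is now false; G must hold, so G = True.
In (C ∨ ¬G), ¬G is now false; C must hold, so C = True.
In (¬F ∨ ¬C), ¬C is now false; ¬F must hold, so F = False.
(F ∨ ¬A) with F = False leaves only ¬A, so A = False.
In (A ∨ ¬D), A is now false; ¬D must hold, so D = False.
In (D ∨ B), D is now false; B must hold, so B = True.

True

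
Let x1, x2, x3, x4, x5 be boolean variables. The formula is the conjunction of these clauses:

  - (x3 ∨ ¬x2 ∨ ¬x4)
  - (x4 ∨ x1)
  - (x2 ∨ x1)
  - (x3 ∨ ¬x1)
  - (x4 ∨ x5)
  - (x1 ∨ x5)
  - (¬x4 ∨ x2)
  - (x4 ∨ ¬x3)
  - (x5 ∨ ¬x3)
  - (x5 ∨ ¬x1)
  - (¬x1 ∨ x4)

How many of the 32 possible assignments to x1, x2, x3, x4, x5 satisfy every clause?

Satisfying assignments:
  x1=0 x2=1 x3=1 x4=1 x5=1
  x1=1 x2=1 x3=1 x4=1 x5=1
That's 2 in total.

2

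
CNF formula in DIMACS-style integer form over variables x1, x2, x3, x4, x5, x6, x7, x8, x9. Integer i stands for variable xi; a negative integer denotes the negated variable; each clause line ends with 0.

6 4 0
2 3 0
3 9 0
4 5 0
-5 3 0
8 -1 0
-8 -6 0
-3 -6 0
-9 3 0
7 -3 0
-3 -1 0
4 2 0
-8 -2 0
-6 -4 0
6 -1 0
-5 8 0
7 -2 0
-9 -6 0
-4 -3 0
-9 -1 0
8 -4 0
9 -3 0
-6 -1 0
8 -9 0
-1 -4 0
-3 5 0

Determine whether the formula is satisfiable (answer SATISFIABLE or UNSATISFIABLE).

x3 = True:
  propagation gives x6=False, x4=True; an empty clause results — contradiction.
x3 = False:
  propagation gives x2=True, x9=True; an empty clause results — contradiction.
Every branch closes, so no satisfying assignment exists.

UNSATISFIABLE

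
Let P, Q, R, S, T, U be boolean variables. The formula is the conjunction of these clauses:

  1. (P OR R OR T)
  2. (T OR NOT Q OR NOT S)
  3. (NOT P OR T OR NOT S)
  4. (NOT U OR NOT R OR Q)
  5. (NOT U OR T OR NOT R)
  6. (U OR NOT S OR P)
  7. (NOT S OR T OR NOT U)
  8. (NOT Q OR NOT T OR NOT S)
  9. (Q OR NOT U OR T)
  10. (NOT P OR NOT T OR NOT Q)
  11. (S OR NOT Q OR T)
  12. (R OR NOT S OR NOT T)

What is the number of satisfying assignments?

14

Case analysis on T and S:
  T=1, S=1: remaining (P,Q,R,U) ∈ {(1,0,1,0)} — 1.
  T=1, S=0: 10 of the 16 assignments to (P,Q,R,U) work.
  T=0, S=1: a clause becomes empty — 0.
  T=0, S=0: remaining (P,Q,R,U) ∈ {(0,0,1,0); (1,0,0,0); (1,0,1,0)} — 3.
Total: 1 + 10 + 0 + 3 = 14.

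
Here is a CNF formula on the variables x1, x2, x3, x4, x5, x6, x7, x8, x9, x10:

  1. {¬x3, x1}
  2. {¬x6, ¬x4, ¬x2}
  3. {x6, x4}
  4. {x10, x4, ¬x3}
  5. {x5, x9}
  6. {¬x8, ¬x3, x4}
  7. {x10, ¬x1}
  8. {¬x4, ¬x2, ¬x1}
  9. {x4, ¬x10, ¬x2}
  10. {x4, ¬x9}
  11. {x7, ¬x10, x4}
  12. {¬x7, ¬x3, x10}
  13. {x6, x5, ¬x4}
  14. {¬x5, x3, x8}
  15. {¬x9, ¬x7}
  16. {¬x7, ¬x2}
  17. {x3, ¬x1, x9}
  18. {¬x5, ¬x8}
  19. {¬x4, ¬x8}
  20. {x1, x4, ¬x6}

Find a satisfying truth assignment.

x1 = 0  x2 = 0  x3 = 0  x4 = 1  x5 = 0  x6 = 1  x7 = 0  x8 = 0  x9 = 1  x10 = 0

Pure literal: x2 appears only negated; assign x2 = False.
Branch on x1: take x1 = False.
  then x3 is forced to False.
The remaining clauses are satisfied by x4 = True, x5 = False, x6 = True, x7 = False, x8 = False, x9 = True, x10 = False.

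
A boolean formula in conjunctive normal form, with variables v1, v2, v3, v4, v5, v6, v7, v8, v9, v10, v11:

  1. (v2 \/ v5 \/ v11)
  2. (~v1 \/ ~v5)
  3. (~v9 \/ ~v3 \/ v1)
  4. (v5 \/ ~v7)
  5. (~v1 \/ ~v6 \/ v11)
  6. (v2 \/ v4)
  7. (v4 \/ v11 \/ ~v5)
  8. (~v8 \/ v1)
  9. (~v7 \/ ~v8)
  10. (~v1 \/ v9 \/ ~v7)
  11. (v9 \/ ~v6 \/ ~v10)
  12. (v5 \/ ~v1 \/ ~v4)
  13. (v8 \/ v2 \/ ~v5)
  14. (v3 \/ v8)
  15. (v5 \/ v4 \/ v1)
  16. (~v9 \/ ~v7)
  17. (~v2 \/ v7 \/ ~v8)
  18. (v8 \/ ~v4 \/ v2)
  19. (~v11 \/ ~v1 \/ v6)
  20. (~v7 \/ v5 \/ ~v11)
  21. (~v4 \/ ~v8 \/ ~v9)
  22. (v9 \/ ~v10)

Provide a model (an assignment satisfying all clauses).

Pure literal: v10 appears only negated; assign v10 = False.
Try v1 = False.
  then v8 is forced to False.
  then v3 is forced to True.
  then v9 is forced to False.
The remaining clauses are satisfied by v2 = True, v4 = True, v5 = True, v6 = False, v7 = False, v11 = True.
Check each clause:
  1. (v11 \/ v2 \/ v5) — v2 is true.
  2. (~v1 \/ ~v5) — ~v1 is true.
  3. (~v3 \/ ~v9 \/ v1) — ~v9 is true.
  4. (~v7 \/ v5) — ~v7 is true.
  5. (v11 \/ ~v6 \/ ~v1) — ~v6 is true.
  6. (v2 \/ v4) — v2 is true.
  7. (~v5 \/ v4 \/ v11) — v11 is true.
  8. (v1 \/ ~v8) — ~v8 is true.
  9. (~v8 \/ ~v7) — ~v8 is true.
  10. (~v1 \/ ~v7 \/ v9) — ~v7 is true.
  11. (v9 \/ ~v10 \/ ~v6) — ~v6 is true.
  12. (~v1 \/ ~v4 \/ v5) — v5 is true.
  13. (v2 \/ v8 \/ ~v5) — v2 is true.
  14. (v3 \/ v8) — v3 is true.
  15. (v1 \/ v4 \/ v5) — v4 is true.
  16. (~v7 \/ ~v9) — ~v7 is true.
  17. (v7 \/ ~v8 \/ ~v2) — ~v8 is true.
  18. (v8 \/ ~v4 \/ v2) — v2 is true.
  19. (~v11 \/ v6 \/ ~v1) — ~v1 is true.
  20. (v5 \/ ~v7 \/ ~v11) — ~v7 is true.
  21. (~v4 \/ ~v8 \/ ~v9) — ~v8 is true.
  22. (~v10 \/ v9) — ~v10 is true.

v1=F, v2=T, v3=T, v4=T, v5=T, v6=F, v7=F, v8=F, v9=F, v10=F, v11=T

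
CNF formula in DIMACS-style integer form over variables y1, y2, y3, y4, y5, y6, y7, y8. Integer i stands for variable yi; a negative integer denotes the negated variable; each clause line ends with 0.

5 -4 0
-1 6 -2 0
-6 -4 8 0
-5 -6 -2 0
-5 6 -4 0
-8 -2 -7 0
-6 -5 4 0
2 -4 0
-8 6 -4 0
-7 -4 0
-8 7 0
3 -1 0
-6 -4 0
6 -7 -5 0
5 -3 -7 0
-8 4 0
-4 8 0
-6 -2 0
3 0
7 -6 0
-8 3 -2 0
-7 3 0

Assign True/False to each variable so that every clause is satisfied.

y1=0, y2=1, y3=1, y4=0, y5=0, y6=0, y7=0, y8=0

Check each clause:
  1. (~y4 \/ y5) — ~y4 is true.
  2. (~y2 \/ y6 \/ ~y1) — ~y1 is true.
  3. (~y4 \/ y8 \/ ~y6) — ~y6 is true.
  4. (~y5 \/ ~y6 \/ ~y2) — ~y6 is true.
  5. (~y4 \/ ~y5 \/ y6) — ~y5 is true.
  6. (~y7 \/ ~y2 \/ ~y8) — ~y8 is true.
  7. (~y5 \/ y4 \/ ~y6) — ~y6 is true.
  8. (y2 \/ ~y4) — y2 is true.
  9. (~y8 \/ ~y4 \/ y6) — ~y8 is true.
  10. (~y7 \/ ~y4) — ~y7 is true.
  11. (~y8 \/ y7) — ~y8 is true.
  12. (y3 \/ ~y1) — y3 is true.
  13. (~y4 \/ ~y6) — ~y6 is true.
  14. (~y5 \/ ~y7 \/ y6) — ~y7 is true.
  15. (~y3 \/ y5 \/ ~y7) — ~y7 is true.
  16. (y4 \/ ~y8) — ~y8 is true.
  17. (~y4 \/ y8) — ~y4 is true.
  18. (~y6 \/ ~y2) — ~y6 is true.
  19. (y3) — y3 is true.
  20. (~y6 \/ y7) — ~y6 is true.
  21. (~y8 \/ ~y2 \/ y3) — ~y8 is true.
  22. (~y7 \/ y3) — ~y7 is true.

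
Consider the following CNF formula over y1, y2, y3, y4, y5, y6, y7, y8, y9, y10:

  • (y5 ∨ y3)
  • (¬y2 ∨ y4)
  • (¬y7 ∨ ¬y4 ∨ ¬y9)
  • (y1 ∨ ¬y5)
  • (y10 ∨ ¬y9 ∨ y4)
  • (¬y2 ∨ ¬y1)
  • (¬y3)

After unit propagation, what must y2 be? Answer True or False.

False

(¬y3) stands alone — y3 = False.
(y3 ∨ y5) with y3 = False leaves only y5, so y5 = True.
(¬y5 ∨ y1) with y5 = True leaves only y1, so y1 = True.
In (¬y2 ∨ ¬y1), ¬y1 is now false; ¬y2 must hold, so y2 = False.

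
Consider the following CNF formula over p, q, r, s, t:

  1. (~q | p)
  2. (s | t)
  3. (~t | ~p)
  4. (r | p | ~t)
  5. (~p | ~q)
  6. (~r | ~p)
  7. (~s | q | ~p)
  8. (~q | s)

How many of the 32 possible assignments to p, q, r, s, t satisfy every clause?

The models are:
  p=F q=F r=F s=T t=F
  p=F q=F r=T s=F t=T
  p=F q=F r=T s=T t=F
  p=F q=F r=T s=T t=T
That's 4 in total.

4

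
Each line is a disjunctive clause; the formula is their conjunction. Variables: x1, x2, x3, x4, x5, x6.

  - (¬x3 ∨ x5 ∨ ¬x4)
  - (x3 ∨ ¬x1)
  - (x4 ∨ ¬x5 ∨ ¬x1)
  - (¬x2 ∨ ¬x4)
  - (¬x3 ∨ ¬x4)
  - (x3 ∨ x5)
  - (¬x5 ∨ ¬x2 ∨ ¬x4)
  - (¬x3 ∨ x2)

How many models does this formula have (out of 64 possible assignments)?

12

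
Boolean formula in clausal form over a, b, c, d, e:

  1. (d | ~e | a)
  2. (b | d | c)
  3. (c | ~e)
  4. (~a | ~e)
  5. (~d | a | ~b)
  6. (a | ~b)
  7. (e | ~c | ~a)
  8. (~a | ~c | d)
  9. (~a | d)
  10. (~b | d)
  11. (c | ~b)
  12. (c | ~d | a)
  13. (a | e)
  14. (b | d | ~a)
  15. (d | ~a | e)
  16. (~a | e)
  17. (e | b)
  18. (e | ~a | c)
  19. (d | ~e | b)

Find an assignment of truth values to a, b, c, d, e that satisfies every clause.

a=F, b=F, c=T, d=T, e=T

Try a = False.
  then b is forced to False.
  then e is forced to True.
  then d is forced to True.
  then c is forced to True.
Check each clause:
  1. (d | ~e | a) — d is true.
  2. (d | b | c) — c is true.
  3. (~e | c) — c is true.
  4. (~a | ~e) — ~a is true.
  5. (a | ~d | ~b) — ~b is true.
  6. (a | ~b) — ~b is true.
  7. (~a | ~c | e) — e is true.
  8. (~a | ~c | d) — d is true.
  9. (d | ~a) — d is true.
  10. (d | ~b) — d is true.
  11. (~b | c) — c is true.
  12. (a | c | ~d) — c is true.
  13. (a | e) — e is true.
  14. (~a | d | b) — d is true.
  15. (e | ~a | d) — d is true.
  16. (~a | e) — e is true.
  17. (b | e) — e is true.
  18. (e | ~a | c) — c is true.
  19. (d | ~e | b) — d is true.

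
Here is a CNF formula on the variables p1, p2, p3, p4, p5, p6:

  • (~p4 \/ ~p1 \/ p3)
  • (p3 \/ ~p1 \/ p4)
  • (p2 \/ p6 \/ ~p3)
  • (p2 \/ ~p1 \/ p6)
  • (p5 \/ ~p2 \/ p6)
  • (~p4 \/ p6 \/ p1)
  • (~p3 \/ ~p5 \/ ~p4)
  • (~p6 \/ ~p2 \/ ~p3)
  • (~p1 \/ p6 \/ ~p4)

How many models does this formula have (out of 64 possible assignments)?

19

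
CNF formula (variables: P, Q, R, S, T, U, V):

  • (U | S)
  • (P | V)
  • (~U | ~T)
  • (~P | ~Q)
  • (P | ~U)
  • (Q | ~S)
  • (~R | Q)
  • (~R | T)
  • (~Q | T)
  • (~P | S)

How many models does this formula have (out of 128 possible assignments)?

2

The models are:
  P=0 Q=1 R=0 S=1 T=1 U=0 V=1
  P=0 Q=1 R=1 S=1 T=1 U=0 V=1
Count: 2.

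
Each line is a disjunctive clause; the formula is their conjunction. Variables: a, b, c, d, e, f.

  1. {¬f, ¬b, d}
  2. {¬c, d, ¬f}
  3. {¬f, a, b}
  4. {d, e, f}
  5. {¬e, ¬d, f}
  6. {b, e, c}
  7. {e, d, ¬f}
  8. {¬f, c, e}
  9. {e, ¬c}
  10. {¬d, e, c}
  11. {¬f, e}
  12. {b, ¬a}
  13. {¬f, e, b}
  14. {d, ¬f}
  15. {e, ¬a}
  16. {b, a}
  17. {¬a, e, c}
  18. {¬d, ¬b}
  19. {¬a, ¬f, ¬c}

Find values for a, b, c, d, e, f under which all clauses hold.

Set a = False and propagate.
  then b is forced to True.
  then d is forced to False.
  then f is forced to False.
  then e is forced to True.
c is now unconstrained; take c = True.

a = 0, b = 1, c = 1, d = 0, e = 1, f = 0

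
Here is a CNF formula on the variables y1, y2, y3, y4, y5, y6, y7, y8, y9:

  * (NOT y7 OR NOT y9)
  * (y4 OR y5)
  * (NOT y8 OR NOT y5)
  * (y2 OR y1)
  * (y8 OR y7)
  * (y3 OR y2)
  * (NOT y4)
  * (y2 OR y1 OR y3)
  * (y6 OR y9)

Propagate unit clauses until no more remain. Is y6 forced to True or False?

Unit clause (NOT y4) sets y4 = False.
In (y4 OR y5), y4 is now false; y5 must hold, so y5 = True.
(NOT y5 OR NOT y8): since y5 = True, the clause reduces to (NOT y8). y8 = False.
From (y8 OR y7) and y8 = False: y7 = True.
In (NOT y7 OR NOT y9), NOT y7 is now false; NOT y9 must hold, so y9 = False.
(y6 OR y9) with y9 = False leaves only y6, so y6 = True.

True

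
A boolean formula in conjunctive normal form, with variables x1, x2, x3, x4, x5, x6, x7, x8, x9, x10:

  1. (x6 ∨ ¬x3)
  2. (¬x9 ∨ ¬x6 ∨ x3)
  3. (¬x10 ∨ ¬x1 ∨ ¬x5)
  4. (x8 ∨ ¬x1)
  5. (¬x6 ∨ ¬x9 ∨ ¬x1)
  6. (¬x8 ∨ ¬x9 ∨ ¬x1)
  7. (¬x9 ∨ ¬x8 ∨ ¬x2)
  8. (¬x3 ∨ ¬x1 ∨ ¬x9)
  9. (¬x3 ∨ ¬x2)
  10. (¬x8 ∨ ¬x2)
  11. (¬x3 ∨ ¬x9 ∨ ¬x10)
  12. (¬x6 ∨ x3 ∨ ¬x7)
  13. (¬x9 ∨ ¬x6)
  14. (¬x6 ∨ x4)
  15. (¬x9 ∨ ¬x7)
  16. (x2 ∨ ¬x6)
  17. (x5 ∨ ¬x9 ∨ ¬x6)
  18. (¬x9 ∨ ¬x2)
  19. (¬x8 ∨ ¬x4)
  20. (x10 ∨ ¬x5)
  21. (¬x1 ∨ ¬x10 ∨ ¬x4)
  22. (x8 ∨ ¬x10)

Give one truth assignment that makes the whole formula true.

x1=F, x2=F, x3=F, x4=T, x5=F, x6=F, x7=F, x8=F, x9=T, x10=F

x1 occurs only negated in the remaining clauses — set x1 = False.
x7 occurs only negated in the remaining clauses — set x7 = False.
Try x2 = False.
  then x6 is forced to False.
  then x3 is forced to False.
Try x4 = True.
  then x8 is forced to False.
  then x10 is forced to False.
  then x5 is forced to False.
x9 is now unconstrained; take x9 = True.
Every clause has at least one true literal under this assignment.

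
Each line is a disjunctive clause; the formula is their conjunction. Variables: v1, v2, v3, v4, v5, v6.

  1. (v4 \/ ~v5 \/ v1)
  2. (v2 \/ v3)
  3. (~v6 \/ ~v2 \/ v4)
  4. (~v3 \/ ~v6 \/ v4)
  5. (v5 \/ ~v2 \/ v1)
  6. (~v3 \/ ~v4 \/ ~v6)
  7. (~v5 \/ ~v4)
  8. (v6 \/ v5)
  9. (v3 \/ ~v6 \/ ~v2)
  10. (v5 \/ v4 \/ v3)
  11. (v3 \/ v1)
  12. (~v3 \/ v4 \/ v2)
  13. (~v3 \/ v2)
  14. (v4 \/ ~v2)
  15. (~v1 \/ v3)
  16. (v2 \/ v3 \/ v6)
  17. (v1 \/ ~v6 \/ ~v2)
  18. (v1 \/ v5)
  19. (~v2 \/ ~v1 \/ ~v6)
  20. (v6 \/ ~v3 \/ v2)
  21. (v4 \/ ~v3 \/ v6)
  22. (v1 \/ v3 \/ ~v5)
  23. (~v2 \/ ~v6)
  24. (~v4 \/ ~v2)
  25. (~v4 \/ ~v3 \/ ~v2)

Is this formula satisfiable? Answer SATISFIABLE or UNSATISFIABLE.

v2 = True:
  propagation gives v4=True; an empty clause results — contradiction.
v2 = False:
  propagation gives v3=True; an empty clause results — contradiction.
Every branch closes, so no satisfying assignment exists.

UNSATISFIABLE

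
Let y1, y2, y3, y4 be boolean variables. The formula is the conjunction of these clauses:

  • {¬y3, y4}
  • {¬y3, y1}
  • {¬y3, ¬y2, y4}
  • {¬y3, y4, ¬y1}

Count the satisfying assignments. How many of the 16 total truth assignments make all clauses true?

Split on y3, then y4.
  y3=T, y4=T: remaining (y1,y2) ∈ {(T,F); (T,T)} — 2.
  y3=T, y4=F: a clause becomes empty — 0.
  y3=F, y4=T: remaining (y1,y2) ∈ {(F,F); (F,T); (T,F); (T,T)} — 4.
  y3=F, y4=F: remaining (y1,y2) ∈ {(F,F); (F,T); (T,F); (T,T)} — 4.
Total: 2 + 0 + 4 + 4 = 10.

10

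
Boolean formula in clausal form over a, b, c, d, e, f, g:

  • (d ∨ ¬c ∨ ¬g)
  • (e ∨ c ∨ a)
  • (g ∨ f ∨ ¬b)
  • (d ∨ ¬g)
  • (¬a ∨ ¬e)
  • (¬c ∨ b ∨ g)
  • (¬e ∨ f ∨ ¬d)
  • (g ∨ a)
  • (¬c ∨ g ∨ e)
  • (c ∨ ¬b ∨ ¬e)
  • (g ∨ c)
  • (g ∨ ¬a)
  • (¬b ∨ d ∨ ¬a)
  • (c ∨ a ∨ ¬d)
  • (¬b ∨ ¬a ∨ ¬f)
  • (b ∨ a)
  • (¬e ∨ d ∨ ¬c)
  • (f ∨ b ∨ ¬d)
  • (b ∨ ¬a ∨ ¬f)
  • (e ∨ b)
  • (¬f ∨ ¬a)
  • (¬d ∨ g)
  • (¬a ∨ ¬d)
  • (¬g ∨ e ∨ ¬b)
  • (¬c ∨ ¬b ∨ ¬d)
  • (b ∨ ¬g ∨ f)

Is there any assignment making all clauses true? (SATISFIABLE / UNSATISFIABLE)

UNSATISFIABLE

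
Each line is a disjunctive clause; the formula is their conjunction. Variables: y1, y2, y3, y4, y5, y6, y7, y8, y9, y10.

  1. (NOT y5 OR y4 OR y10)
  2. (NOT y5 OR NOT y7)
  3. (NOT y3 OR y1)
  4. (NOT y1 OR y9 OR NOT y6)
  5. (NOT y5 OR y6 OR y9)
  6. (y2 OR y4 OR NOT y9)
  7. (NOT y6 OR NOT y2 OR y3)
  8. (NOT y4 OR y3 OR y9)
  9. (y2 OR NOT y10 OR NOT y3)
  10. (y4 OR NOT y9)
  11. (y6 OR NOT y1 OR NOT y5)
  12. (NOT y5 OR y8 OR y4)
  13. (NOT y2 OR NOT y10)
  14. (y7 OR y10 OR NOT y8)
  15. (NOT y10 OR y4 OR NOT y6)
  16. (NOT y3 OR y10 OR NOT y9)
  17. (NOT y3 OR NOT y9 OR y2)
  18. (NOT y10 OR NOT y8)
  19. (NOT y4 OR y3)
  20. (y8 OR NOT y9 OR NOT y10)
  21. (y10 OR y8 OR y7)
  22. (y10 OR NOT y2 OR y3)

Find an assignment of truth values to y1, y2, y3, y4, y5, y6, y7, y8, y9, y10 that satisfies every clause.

y1 = True, y2 = True, y3 = True, y4 = True, y5 = False, y6 = False, y7 = True, y8 = True, y9 = False, y10 = False

y5 occurs only negated in the remaining clauses — set y5 = False.
Branch on y1: take y1 = True.
Set y2 = True and propagate.
  then y10 is forced to False.
  then y3 is forced to True.
  then y9 is forced to False.
  then y6 is forced to False.
The remaining clauses are satisfied by y4 = True, y7 = True, y8 = True.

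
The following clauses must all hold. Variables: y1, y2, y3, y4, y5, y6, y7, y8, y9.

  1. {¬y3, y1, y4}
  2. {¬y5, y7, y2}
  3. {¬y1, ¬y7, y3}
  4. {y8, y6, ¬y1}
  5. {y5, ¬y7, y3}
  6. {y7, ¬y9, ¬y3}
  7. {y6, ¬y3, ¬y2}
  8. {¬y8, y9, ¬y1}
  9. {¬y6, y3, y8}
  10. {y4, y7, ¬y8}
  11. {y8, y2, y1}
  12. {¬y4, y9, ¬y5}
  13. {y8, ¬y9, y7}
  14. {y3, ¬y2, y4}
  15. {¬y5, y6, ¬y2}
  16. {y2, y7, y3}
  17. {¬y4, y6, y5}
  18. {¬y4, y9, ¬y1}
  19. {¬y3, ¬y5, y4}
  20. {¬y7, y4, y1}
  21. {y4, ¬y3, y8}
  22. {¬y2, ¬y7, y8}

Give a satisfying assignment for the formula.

y1=False, y2=False, y3=False, y4=True, y5=True, y6=False, y7=True, y8=True, y9=True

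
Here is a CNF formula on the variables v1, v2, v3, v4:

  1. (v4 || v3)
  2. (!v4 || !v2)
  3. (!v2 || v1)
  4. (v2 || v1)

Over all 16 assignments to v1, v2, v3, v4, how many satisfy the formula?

Satisfying assignments:
  v1=1 v2=0 v3=0 v4=1
  v1=1 v2=0 v3=1 v4=0
  v1=1 v2=0 v3=1 v4=1
  v1=1 v2=1 v3=1 v4=0
That's 4 in total.

4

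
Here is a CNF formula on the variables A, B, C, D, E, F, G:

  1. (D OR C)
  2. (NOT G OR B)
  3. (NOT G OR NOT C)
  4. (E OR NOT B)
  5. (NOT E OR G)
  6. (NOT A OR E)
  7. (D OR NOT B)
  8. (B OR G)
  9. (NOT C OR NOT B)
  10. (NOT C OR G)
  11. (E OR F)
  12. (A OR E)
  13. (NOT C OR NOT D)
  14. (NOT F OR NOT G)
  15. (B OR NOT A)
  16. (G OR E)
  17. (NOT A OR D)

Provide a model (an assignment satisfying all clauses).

A=True, B=True, C=False, D=True, E=True, F=False, G=True

Set A = True and propagate.
  then E is forced to True.
  then G is forced to True.
  then B is forced to True.
  then C is forced to False.
  then D is forced to True.
  then F is forced to False.
Every clause has at least one true literal under this assignment.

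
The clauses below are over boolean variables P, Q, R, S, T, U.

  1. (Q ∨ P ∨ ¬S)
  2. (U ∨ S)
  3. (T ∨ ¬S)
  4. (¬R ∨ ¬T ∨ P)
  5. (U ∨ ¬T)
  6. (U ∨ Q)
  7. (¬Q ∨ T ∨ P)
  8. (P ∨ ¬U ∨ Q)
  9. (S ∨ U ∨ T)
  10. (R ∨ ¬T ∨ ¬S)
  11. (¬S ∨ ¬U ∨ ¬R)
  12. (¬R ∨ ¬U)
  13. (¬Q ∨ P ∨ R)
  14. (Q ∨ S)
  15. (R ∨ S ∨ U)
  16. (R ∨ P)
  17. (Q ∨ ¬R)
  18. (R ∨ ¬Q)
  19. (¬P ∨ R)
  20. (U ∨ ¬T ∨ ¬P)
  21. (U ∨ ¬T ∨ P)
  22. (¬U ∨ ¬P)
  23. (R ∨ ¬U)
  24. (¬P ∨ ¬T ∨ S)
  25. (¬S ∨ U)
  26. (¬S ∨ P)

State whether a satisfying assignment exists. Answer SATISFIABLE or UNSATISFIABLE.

UNSATISFIABLE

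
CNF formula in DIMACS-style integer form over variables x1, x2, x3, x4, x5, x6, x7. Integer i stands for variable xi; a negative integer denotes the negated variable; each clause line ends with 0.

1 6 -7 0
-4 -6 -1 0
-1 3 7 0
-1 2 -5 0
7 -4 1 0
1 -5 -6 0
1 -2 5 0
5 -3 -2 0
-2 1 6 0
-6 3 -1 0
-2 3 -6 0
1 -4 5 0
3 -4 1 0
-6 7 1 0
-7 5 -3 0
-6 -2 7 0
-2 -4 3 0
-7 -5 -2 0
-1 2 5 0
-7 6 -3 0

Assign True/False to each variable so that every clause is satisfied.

x1=False, x2=False, x3=False, x4=False, x5=True, x6=False, x7=False

Check each clause:
  1. (x6 || !x7 || x1) — !x7 is true.
  2. (!x1 || !x4 || !x6) — !x6 is true.
  3. (x7 || x3 || !x1) — !x1 is true.
  4. (!x5 || !x1 || x2) — !x1 is true.
  5. (!x4 || x1 || x7) — !x4 is true.
  6. (!x5 || !x6 || x1) — !x6 is true.
  7. (x1 || !x2 || x5) — x5 is true.
  8. (!x2 || x5 || !x3) — !x3 is true.
  9. (!x2 || x6 || x1) — !x2 is true.
  10. (!x1 || x3 || !x6) — !x6 is true.
  11. (!x6 || !x2 || x3) — !x6 is true.
  12. (!x4 || x1 || x5) — !x4 is true.
  13. (!x4 || x3 || x1) — !x4 is true.
  14. (x7 || !x6 || x1) — !x6 is true.
  15. (x5 || !x3 || !x7) — !x7 is true.
  16. (!x6 || !x2 || x7) — !x6 is true.
  17. (!x4 || !x2 || x3) — !x4 is true.
  18. (!x5 || !x7 || !x2) — !x7 is true.
  19. (x2 || x5 || !x1) — x5 is true.
  20. (x6 || !x7 || !x3) — !x7 is true.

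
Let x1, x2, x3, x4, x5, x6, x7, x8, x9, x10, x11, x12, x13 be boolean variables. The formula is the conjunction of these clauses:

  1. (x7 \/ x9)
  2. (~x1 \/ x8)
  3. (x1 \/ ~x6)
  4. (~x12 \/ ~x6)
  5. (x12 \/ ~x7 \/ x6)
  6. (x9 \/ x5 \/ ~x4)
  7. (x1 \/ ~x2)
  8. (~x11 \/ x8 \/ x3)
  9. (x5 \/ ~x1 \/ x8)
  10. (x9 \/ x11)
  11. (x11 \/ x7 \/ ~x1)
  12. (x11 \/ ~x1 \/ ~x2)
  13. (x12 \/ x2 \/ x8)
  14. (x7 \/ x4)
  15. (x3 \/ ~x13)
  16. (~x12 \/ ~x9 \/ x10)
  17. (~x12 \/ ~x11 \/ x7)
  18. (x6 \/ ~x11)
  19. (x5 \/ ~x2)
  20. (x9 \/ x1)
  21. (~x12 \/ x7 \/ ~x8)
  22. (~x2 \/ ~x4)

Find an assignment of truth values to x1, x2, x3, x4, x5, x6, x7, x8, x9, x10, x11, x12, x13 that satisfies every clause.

x1 = 1, x2 = 0, x3 = 1, x4 = 0, x5 = 0, x6 = 1, x7 = 1, x8 = 1, x9 = 1, x10 = 1, x11 = 1, x12 = 0, x13 = 1

x3 occurs only positively in the remaining clauses — set x3 = True.
Pure literal: x10 appears only positively; assign x10 = True.
Set x1 = True and propagate.
  then x8 is forced to True.
Set x2 = False and propagate.
Branch on x4: take x4 = False.
  then x7 is forced to True.
The remaining clauses are satisfied by x5 = False, x6 = True, x9 = True, x11 = True, x12 = False, x13 = True.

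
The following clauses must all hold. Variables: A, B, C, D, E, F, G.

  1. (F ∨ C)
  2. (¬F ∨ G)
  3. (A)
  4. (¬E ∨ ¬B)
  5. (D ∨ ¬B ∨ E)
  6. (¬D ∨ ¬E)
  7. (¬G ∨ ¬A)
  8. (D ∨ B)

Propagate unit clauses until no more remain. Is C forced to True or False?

True

(A) stands alone — A = True.
(¬A ∨ ¬G) with A = True leaves only ¬G, so G = False.
(G ∨ ¬F) with G = False leaves only ¬F, so F = False.
In (C ∨ F), F is now false; C must hold, so C = True.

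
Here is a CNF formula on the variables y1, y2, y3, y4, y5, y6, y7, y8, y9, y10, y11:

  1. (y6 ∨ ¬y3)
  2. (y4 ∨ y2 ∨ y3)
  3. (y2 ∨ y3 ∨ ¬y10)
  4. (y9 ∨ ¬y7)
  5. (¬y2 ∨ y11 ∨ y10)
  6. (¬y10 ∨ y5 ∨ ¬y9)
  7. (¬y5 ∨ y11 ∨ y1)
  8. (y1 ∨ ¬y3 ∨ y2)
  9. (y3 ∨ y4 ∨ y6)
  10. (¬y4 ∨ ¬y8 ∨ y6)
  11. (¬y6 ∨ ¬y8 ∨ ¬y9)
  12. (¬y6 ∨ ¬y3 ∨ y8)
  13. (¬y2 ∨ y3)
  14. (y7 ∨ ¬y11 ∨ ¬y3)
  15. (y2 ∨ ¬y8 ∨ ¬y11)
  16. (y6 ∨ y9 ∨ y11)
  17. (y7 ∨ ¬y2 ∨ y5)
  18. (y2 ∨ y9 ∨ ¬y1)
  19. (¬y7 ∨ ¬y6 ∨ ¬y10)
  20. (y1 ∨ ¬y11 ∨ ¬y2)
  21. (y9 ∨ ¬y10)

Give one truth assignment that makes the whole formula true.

y1 = False, y2 = False, y3 = False, y4 = True, y5 = False, y6 = True, y7 = False, y8 = False, y9 = True, y10 = False, y11 = True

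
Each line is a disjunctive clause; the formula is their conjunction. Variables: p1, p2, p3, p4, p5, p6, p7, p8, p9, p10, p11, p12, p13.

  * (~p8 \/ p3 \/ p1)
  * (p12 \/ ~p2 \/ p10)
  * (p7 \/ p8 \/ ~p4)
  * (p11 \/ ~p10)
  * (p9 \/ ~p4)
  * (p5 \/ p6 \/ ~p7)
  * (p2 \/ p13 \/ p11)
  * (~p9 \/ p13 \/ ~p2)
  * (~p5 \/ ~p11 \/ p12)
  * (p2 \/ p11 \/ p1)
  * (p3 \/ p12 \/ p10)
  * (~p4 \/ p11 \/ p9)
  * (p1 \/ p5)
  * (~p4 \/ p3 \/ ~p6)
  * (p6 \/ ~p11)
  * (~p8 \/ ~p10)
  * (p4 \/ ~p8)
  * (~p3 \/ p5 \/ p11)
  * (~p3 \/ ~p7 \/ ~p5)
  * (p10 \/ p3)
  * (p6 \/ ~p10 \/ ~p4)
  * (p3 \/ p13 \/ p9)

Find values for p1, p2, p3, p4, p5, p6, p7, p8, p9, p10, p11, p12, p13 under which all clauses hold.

Pure literal: p1 appears only positively; assign p1 = True.
Branch on p2: take p2 = False.
Set p3 = True and propagate.
The remaining clauses are satisfied by p4 = False, p5 = False, p6 = True, p7 = False, p8 = False, p9 = False, p10 = False, p11 = True, p12 = False, p13 = False.
Every clause has at least one true literal under this assignment.

p1=T, p2=F, p3=T, p4=F, p5=F, p6=T, p7=F, p8=F, p9=F, p10=F, p11=T, p12=F, p13=F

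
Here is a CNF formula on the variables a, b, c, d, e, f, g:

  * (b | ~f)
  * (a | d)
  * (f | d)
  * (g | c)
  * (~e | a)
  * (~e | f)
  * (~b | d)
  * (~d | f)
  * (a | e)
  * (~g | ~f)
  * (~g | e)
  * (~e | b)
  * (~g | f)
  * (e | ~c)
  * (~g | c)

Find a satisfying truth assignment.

a=True, b=True, c=True, d=True, e=True, f=True, g=False

Pure literal: a appears only positively; assign a = True.
Try b = True.
  then d is forced to True.
  then f is forced to True.
  then g is forced to False.
  then c is forced to True.
  then e is forced to True.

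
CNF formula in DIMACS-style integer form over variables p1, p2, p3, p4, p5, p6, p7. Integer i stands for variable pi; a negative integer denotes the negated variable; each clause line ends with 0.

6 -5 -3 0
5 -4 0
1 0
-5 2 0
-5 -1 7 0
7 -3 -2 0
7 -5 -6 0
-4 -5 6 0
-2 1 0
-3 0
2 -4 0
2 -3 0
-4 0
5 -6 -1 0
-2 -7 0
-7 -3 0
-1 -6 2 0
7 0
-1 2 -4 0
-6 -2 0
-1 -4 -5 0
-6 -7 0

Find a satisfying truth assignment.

p1=1, p2=0, p3=0, p4=0, p5=0, p6=0, p7=1

Check each clause:
  1. (~p5 | ~p3 | p6) — ~p5 is true.
  2. (~p4 | p5) — ~p4 is true.
  3. (p1) — p1 is true.
  4. (~p5 | p2) — ~p5 is true.
  5. (~p1 | ~p5 | p7) — ~p5 is true.
  6. (~p3 | ~p2 | p7) — ~p3 is true.
  7. (p7 | ~p5 | ~p6) — ~p6 is true.
  8. (p6 | ~p5 | ~p4) — ~p5 is true.
  9. (~p2 | p1) — p1 is true.
  10. (~p3) — ~p3 is true.
  11. (~p4 | p2) — ~p4 is true.
  12. (p2 | ~p3) — ~p3 is true.
  13. (~p4) — ~p4 is true.
  14. (~p1 | ~p6 | p5) — ~p6 is true.
  15. (~p2 | ~p7) — ~p2 is true.
  16. (~p3 | ~p7) — ~p3 is true.
  17. (~p1 | ~p6 | p2) — ~p6 is true.
  18. (p7) — p7 is true.
  19. (~p1 | p2 | ~p4) — ~p4 is true.
  20. (~p2 | ~p6) — ~p6 is true.
  21. (~p1 | ~p5 | ~p4) — ~p5 is true.
  22. (~p7 | ~p6) — ~p6 is true.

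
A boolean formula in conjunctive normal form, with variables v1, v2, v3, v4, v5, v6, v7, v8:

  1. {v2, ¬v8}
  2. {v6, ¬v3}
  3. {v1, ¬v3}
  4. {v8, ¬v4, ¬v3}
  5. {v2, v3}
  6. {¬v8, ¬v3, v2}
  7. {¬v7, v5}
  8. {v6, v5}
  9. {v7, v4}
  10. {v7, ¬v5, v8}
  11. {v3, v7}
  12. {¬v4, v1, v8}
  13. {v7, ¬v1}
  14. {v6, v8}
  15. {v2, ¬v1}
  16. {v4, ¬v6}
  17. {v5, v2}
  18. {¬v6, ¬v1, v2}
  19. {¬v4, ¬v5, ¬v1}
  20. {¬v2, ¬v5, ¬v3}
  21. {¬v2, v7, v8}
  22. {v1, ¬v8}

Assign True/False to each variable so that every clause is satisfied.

Try v1 = True.
  then v7 is forced to True.
  then v5 is forced to True.
  then v2 is forced to True.
  then v4 is forced to False.
  then v6 is forced to False.
  then v3 is forced to False.
  then v8 is forced to True.

v1 = T  v2 = T  v3 = F  v4 = F  v5 = T  v6 = F  v7 = T  v8 = T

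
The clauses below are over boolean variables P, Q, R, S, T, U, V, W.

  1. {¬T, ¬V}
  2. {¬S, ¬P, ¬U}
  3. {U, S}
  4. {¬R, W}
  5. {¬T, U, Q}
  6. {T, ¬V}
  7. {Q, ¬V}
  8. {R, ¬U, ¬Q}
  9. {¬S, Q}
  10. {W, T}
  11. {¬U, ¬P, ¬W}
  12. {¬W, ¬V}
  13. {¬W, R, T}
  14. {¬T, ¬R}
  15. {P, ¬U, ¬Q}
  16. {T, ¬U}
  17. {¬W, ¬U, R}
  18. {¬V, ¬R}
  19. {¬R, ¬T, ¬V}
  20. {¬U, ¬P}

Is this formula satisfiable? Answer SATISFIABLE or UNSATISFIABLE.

SATISFIABLE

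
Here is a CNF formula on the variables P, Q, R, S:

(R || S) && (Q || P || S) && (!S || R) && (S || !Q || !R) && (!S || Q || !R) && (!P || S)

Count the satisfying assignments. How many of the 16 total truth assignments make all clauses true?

2

Satisfying assignments:
  P=0 Q=1 R=1 S=1
  P=1 Q=1 R=1 S=1
That's 2 in total.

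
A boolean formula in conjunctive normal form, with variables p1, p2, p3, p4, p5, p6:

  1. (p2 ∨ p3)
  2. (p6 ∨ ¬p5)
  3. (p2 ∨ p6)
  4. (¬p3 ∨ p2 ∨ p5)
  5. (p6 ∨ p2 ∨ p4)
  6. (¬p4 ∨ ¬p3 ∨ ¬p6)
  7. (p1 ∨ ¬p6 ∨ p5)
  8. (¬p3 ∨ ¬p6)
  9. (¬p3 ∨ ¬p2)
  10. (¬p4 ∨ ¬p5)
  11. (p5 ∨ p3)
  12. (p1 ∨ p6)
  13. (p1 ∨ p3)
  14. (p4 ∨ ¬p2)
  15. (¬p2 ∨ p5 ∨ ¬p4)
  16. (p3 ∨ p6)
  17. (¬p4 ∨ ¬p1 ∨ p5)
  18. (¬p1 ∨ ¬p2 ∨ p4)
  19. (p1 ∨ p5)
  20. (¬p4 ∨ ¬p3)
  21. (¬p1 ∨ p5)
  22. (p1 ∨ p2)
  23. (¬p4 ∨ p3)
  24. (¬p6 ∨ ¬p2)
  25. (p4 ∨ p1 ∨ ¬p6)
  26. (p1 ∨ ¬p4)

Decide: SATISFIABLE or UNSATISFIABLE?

p4 = True:
  propagation gives p5=False, p3=True; an empty clause results — contradiction.
p4 = False:
  propagation gives p2=False, p3=True, p6=True; an empty clause results — contradiction.
Every branch closes, so no satisfying assignment exists.

UNSATISFIABLE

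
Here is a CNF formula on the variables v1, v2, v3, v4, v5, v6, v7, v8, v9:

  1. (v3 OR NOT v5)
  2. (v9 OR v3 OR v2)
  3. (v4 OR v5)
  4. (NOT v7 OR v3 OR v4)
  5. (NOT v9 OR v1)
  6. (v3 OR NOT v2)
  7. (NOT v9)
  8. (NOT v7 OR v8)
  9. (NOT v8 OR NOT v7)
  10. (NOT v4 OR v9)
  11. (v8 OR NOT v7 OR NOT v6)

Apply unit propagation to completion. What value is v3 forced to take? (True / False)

Unit clause (NOT v9) sets v9 = False.
In (NOT v4 OR v9), v9 is now false; NOT v4 must hold, so v4 = False.
From (v4 OR v5) and v4 = False: v5 = True.
(v3 OR NOT v5) with v5 = True leaves only v3, so v3 = True.

True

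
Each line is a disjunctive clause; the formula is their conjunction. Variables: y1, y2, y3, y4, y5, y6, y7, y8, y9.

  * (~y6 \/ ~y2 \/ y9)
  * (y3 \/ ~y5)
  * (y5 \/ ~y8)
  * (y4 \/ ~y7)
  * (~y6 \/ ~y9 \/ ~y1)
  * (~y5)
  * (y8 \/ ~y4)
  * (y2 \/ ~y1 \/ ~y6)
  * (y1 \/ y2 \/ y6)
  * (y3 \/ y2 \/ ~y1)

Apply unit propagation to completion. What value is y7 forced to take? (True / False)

False

(~y5) stands alone — y5 = False.
In (y5 \/ ~y8), y5 is now false; ~y8 must hold, so y8 = False.
(~y4 \/ y8) with y8 = False leaves only ~y4, so y4 = False.
(~y7 \/ y4) with y4 = False leaves only ~y7, so y7 = False.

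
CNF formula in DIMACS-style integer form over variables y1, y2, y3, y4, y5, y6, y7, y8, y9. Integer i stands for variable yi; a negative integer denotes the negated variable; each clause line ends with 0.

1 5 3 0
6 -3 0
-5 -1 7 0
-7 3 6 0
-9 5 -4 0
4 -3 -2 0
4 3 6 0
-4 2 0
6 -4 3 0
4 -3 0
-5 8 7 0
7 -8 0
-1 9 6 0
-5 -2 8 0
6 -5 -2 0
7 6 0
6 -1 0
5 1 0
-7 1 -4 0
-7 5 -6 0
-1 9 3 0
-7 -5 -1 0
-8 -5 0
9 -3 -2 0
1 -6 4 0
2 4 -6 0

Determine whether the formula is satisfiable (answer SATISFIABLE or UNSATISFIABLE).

Try y1 = True.
  then y6 is forced to True.
Try y2 = True.
For the remaining variables, y3 = False, y4 = False, y5 = False, y7 = False, y8 = False, y9 = True works.
So y1 = True, y2 = True, y3 = False, y4 = False, y5 = False, y6 = True, y7 = False, y8 = False, y9 = True is a satisfying assignment.

SATISFIABLE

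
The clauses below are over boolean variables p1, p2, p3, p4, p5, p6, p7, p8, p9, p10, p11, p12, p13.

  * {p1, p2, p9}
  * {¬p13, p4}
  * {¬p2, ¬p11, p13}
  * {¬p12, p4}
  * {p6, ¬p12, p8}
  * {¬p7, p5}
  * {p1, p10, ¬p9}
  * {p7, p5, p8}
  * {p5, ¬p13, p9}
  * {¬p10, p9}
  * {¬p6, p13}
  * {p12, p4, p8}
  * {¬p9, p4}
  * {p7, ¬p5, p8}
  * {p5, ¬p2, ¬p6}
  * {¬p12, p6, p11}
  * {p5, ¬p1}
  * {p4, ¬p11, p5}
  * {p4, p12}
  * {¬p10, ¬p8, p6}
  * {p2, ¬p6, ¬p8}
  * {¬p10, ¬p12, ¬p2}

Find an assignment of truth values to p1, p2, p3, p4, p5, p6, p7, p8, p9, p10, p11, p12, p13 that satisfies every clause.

p1 = T, p2 = F, p3 = T, p4 = T, p5 = T, p6 = F, p7 = T, p8 = T, p9 = T, p10 = F, p11 = F, p12 = F, p13 = F

Pure literal: p4 appears only positively; assign p4 = True.
Try p1 = True.
  then p5 is forced to True.
Try p2 = False.
Branch on p6: take p6 = False.
For the remaining variables, p3 = True, p7 = True, p8 = True, p9 = True, p10 = False, p11 = False, p12 = False, p13 = False works.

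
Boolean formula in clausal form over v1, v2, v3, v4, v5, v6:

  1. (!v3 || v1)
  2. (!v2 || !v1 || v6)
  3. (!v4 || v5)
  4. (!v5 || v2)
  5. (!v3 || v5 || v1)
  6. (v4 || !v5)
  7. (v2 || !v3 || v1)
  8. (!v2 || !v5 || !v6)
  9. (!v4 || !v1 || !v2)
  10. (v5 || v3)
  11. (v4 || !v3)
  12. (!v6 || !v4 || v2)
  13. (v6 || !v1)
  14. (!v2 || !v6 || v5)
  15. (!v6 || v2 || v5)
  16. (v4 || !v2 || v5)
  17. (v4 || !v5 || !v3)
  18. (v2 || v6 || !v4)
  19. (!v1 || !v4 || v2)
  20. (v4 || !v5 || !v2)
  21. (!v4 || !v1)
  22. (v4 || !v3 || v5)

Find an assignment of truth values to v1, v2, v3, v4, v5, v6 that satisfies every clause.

v1 = False, v2 = True, v3 = False, v4 = True, v5 = True, v6 = False

Set v1 = False and propagate.
  then v3 is forced to False.
  then v5 is forced to True.
  then v2 is forced to True.
  then v4 is forced to True.
  then v6 is forced to False.
Check each clause:
  1. (v1 || !v3) — !v3 is true.
  2. (v6 || !v1 || !v2) — !v1 is true.
  3. (!v4 || v5) — v5 is true.
  4. (!v5 || v2) — v2 is true.
  5. (v5 || v1 || !v3) — !v3 is true.
  6. (!v5 || v4) — v4 is true.
  7. (!v3 || v2 || v1) — v2 is true.
  8. (!v2 || !v5 || !v6) — !v6 is true.
  9. (!v1 || !v2 || !v4) — !v1 is true.
  10. (v3 || v5) — v5 is true.
  11. (v4 || !v3) — v4 is true.
  12. (!v4 || !v6 || v2) — v2 is true.
  13. (v6 || !v1) — !v1 is true.
  14. (!v2 || v5 || !v6) — !v6 is true.
  15. (!v6 || v5 || v2) — !v6 is true.
  16. (!v2 || v4 || v5) — v4 is true.
  17. (!v5 || v4 || !v3) — v4 is true.
  18. (v6 || !v4 || v2) — v2 is true.
  19. (!v1 || v2 || !v4) — v2 is true.
  20. (!v2 || v4 || !v5) — v4 is true.
  21. (!v1 || !v4) — !v1 is true.
  22. (!v3 || v4 || v5) — !v3 is true.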